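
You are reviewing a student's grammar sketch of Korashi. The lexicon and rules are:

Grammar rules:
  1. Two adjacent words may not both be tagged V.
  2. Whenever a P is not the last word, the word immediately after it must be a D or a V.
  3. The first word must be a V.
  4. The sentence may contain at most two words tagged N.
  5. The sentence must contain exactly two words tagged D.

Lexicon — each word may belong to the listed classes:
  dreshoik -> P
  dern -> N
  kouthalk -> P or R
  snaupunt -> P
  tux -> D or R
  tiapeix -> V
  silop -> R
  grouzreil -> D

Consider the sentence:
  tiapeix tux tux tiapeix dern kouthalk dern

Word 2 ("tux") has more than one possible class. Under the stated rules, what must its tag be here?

D

Candidates per position — 1:tiapeix {V}; 2:tux {D,R}; 3:tux {D,R}; 4:tiapeix {V}; 5:dern {N}; 6:kouthalk {P,R}; 7:dern {N}.
If word 2 were R, no tagging could satisfy rule 5; so word 2 is D.
If word 3 were R, no tagging could satisfy rule 5; so word 3 is D.
If word 6 were P, no tagging could satisfy rule 2; so word 6 is R.
That leaves exactly one tagging: V D D V N R N.
Verifying each rule — rule 1 holds; rule 2 holds; rule 3 holds; rule 4 holds; rule 5 holds.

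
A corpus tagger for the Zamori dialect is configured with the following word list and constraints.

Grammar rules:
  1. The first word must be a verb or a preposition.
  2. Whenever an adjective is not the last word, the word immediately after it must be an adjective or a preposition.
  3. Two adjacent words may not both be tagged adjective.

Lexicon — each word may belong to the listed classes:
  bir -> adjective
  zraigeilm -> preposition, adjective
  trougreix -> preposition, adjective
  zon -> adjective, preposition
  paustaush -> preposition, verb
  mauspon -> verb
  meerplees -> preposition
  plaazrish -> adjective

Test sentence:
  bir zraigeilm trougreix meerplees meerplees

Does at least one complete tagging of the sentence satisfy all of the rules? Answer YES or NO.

Candidates per position — 1:bir {adjective}; 2:zraigeilm {preposition,adjective}; 3:trougreix {preposition,adjective}; 4:meerplees {preposition}; 5:meerplees {preposition}.
Rule 1 cannot be satisfied by any choice of tags from the lexicon.
So there is no consistent tagging.

NO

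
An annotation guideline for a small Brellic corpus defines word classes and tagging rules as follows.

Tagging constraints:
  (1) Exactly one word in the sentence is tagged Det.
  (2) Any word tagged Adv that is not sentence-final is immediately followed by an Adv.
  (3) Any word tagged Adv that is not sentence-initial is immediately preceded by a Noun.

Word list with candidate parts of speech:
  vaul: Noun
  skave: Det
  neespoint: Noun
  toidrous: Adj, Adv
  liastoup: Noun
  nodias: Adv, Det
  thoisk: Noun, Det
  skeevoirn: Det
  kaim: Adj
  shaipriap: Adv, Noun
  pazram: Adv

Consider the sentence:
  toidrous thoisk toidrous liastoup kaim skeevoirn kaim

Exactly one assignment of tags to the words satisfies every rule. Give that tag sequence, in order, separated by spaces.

Adj Noun Adj Noun Adj Det Adj

Candidates per position — 1:toidrous {Adj,Adv}; 2:thoisk {Noun,Det}; 3:toidrous {Adj,Adv}; 4:liastoup {Noun}; 5:kaim {Adj}; 6:skeevoirn {Det}; 7:kaim {Adj}.
At position 1, choosing Adv makes rule 2 impossible to satisfy; hence Adj.
At position 2, choosing Det makes rule 1 impossible to satisfy; hence Noun.
At position 3, choosing Adv makes rule 2 impossible to satisfy; hence Adj.
So the tagging must be: Adj Noun Adj Noun Adj Det Adj.
Checking: rule 1 satisfied; rule 2 satisfied; rule 3 satisfied.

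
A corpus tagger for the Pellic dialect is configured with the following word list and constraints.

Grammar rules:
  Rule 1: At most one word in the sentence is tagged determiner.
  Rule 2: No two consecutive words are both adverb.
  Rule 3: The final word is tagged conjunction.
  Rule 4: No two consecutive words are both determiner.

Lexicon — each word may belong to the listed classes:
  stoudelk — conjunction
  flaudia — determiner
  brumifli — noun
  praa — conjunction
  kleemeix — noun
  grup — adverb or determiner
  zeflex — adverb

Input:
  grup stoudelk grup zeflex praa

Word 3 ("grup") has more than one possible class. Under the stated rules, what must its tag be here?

determiner

Candidates per position — 1:grup {adverb,determiner}; 2:stoudelk {conjunction}; 3:grup {adverb,determiner}; 4:zeflex {adverb}; 5:praa {conjunction}.
If word 3 were adverb, no tagging could satisfy rule 2; so word 3 is determiner.
If word 1 were determiner, no tagging could satisfy rule 1; so word 1 is adverb.
The unique satisfying tagging is: adverb conjunction determiner adverb conjunction.
Checking: rule 1 holds; rule 2 holds; rule 3 holds; rule 4 holds.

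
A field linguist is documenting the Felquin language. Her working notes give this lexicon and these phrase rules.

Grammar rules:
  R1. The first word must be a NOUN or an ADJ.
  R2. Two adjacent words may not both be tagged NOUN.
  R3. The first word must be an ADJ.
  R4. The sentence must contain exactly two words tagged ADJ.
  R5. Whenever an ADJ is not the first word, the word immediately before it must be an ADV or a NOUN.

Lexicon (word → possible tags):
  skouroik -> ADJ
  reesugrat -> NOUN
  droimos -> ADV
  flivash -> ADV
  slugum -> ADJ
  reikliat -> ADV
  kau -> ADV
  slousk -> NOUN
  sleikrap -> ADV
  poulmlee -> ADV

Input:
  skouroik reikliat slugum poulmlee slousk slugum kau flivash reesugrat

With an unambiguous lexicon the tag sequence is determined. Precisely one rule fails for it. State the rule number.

Fixed tagging: ADJ ADV ADJ ADV NOUN ADJ ADV ADV NOUN.
Rule check: R1 holds, R2 holds, R3 holds, R4 violated, R5 holds.
Only rule 4 fails.

4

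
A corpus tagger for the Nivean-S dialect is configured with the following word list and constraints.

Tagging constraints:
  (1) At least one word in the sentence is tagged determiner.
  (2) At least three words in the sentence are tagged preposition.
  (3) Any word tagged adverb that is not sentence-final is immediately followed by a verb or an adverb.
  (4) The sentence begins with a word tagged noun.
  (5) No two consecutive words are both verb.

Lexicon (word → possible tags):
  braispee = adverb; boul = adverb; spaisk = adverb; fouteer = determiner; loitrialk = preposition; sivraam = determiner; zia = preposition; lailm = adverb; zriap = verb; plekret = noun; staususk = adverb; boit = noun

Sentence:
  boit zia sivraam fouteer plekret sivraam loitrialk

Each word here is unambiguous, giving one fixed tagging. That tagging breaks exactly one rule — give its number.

Fixed tagging: noun preposition determiner determiner noun determiner preposition.
Applying the rules: R1 pass, R2 fail, R3 pass, R4 pass, R5 pass.
Only rule 2 fails.

2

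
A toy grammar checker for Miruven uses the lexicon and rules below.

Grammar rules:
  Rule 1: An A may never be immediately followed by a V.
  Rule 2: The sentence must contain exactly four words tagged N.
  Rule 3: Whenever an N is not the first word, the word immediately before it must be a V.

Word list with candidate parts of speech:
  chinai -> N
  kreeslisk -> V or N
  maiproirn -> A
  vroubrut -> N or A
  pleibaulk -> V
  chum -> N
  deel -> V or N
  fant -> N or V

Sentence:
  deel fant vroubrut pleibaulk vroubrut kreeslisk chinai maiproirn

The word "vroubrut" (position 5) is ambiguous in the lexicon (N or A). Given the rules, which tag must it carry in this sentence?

N

Candidates per position — 1:deel {V,N}; 2:fant {N,V}; 3:vroubrut {N,A}; 4:pleibaulk {V}; 5:vroubrut {N,A}; 6:kreeslisk {V,N}; 7:chinai {N}; 8:maiproirn {A}.
If word 3 were A, no tagging could satisfy rule 1; so word 3 is N.
If word 6 were N, no tagging could satisfy rule 3; so word 6 is V.
If word 2 were N, no tagging could satisfy rule 3; so word 2 is V.
If word 5 were A, no tagging could satisfy rule 1; so word 5 is N.
If word 1 were V, no tagging could satisfy rule 2; so word 1 is N.
The only consistent sequence is: N V N V N V N A.
Checking: rule 1 satisfied; rule 2 satisfied; rule 3 satisfied.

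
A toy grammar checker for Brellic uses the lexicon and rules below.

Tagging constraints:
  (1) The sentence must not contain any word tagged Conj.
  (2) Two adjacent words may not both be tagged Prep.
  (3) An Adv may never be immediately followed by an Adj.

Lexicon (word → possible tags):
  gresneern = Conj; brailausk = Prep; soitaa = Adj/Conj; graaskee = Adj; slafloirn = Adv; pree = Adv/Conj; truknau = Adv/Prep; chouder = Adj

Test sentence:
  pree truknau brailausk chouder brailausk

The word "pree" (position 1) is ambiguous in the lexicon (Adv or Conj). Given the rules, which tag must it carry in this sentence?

Adv

Candidates per position — 1:pree {Adv,Conj}; 2:truknau {Adv,Prep}; 3:brailausk {Prep}; 4:chouder {Adj}; 5:brailausk {Prep}.
Position 1: tagging it Conj would leave rule 1 unsatisfiable, so it must be Adv.
Position 2: tagging it Prep would leave rule 2 unsatisfiable, so it must be Adv.
The only consistent sequence is: Adv Adv Prep Adj Prep.
Rule-by-rule: rule 1 holds; rule 2 holds; rule 3 holds.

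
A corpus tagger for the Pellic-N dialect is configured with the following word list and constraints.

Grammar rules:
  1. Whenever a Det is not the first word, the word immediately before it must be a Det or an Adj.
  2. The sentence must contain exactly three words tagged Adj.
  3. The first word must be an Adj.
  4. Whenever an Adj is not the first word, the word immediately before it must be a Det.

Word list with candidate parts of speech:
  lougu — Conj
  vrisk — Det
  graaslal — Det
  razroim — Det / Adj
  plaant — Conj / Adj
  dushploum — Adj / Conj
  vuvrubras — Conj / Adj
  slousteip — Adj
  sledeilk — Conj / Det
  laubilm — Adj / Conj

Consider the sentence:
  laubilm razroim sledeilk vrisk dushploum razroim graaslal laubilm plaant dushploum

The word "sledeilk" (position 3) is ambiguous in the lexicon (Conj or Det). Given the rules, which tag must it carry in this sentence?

Det

Candidates per position — 1:laubilm {Adj,Conj}; 2:razroim {Det,Adj}; 3:sledeilk {Conj,Det}; 4:vrisk {Det}; 5:dushploum {Adj,Conj}; 6:razroim {Det,Adj}; 7:graaslal {Det}; 8:laubilm {Adj,Conj}; 9:plaant {Conj,Adj}; 10:dushploum {Adj,Conj}.
At position 1, choosing Conj makes rule 3 impossible to satisfy; hence Adj.
At position 2, choosing Adj makes rule 4 impossible to satisfy; hence Det.
At position 3, choosing Conj makes rule 1 impossible to satisfy; hence Det.
At position 6, choosing Adj makes rule 4 impossible to satisfy; hence Det.
At position 9, choosing Adj makes rule 4 impossible to satisfy; hence Conj.
At position 10, choosing Adj makes rule 4 impossible to satisfy; hence Conj.
At position 5, choosing Conj makes rule 1 impossible to satisfy; hence Adj.
At position 8, choosing Conj makes rule 2 impossible to satisfy; hence Adj.
That leaves exactly one tagging: Adj Det Det Det Adj Det Det Adj Conj Conj.
Check: rule 1 ok; rule 2 ok; rule 3 ok; rule 4 ok.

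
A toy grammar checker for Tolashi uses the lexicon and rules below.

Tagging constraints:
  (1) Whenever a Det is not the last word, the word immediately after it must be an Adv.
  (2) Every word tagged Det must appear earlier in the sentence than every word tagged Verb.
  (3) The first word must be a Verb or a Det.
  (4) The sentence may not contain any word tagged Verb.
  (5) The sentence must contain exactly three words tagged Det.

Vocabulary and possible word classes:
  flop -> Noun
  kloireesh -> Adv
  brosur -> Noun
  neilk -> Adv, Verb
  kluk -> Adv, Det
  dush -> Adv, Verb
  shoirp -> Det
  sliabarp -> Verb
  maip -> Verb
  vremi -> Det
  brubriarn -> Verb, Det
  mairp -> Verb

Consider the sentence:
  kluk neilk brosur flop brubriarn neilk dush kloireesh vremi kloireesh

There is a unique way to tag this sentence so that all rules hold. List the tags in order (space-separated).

Candidates per position — 1:kluk {Adv,Det}; 2:neilk {Adv,Verb}; 3:brosur {Noun}; 4:flop {Noun}; 5:brubriarn {Verb,Det}; 6:neilk {Adv,Verb}; 7:dush {Adv,Verb}; 8:kloireesh {Adv}; 9:vremi {Det}; 10:kloireesh {Adv}.
If word 1 were Adv, no tagging could satisfy rule 3; so word 1 is Det.
If word 2 were Verb, no tagging could satisfy rule 1; so word 2 is Adv.
If word 5 were Verb, no tagging could satisfy rule 2; so word 5 is Det.
If word 6 were Verb, no tagging could satisfy rule 1; so word 6 is Adv.
If word 7 were Verb, no tagging could satisfy rule 2; so word 7 is Adv.
That leaves exactly one tagging: Det Adv Noun Noun Det Adv Adv Adv Det Adv.
Checking: rule 1 ok; rule 2 ok; rule 3 ok; rule 4 ok; rule 5 ok.

Det Adv Noun Noun Det Adv Adv Adv Det Adv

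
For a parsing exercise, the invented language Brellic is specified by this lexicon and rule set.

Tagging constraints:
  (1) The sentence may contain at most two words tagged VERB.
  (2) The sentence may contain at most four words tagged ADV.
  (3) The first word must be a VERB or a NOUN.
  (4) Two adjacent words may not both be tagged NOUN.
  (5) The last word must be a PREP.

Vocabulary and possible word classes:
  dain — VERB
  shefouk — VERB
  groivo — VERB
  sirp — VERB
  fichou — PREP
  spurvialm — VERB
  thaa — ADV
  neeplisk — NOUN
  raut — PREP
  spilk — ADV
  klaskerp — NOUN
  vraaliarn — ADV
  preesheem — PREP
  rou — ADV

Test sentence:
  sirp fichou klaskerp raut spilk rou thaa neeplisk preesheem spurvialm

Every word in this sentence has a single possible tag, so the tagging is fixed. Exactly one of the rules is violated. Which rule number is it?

Fixed tagging: VERB PREP NOUN PREP ADV ADV ADV NOUN PREP VERB.
Checking each rule: R1 pass, R2 pass, R3 pass, R4 pass, R5 fail.
Only rule 5 fails.

5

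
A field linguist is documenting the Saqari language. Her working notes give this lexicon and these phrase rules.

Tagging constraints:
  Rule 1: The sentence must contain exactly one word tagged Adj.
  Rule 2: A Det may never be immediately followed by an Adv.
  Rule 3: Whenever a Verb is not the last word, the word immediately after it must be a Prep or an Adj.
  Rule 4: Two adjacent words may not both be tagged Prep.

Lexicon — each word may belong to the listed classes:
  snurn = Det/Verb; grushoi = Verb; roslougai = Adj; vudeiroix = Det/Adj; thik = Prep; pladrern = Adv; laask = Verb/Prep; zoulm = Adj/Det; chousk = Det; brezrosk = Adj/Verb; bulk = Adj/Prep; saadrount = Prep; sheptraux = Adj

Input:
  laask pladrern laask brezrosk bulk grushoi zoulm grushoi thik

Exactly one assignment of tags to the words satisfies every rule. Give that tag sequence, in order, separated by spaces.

Prep Adv Prep Verb Prep Verb Adj Verb Prep

Candidates per position — 1:laask {Verb,Prep}; 2:pladrern {Adv}; 3:laask {Verb,Prep}; 4:brezrosk {Adj,Verb}; 5:bulk {Adj,Prep}; 6:grushoi {Verb}; 7:zoulm {Adj,Det}; 8:grushoi {Verb}; 9:thik {Prep}.
At position 1, choosing Verb makes rule 3 impossible to satisfy; hence Prep.
At position 7, choosing Det makes rule 3 impossible to satisfy; hence Adj.
At position 4, choosing Adj makes rule 1 impossible to satisfy; hence Verb.
At position 5, choosing Adj makes rule 1 impossible to satisfy; hence Prep.
At position 3, choosing Verb makes rule 3 impossible to satisfy; hence Prep.
So the tagging must be: Prep Adv Prep Verb Prep Verb Adj Verb Prep.
Checking: rule 1 holds; rule 2 holds; rule 3 holds; rule 4 holds.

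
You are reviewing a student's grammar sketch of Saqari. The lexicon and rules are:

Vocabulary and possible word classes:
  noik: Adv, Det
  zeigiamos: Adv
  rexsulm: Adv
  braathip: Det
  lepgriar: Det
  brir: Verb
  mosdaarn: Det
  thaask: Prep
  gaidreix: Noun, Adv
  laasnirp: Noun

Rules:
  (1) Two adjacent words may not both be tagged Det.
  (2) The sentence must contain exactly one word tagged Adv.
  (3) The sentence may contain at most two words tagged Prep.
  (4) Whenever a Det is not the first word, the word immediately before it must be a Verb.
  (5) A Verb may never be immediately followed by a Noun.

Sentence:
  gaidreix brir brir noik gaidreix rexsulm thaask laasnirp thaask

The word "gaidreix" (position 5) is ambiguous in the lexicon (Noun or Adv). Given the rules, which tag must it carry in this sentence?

Candidates per position — 1:gaidreix {Noun,Adv}; 2:brir {Verb}; 3:brir {Verb}; 4:noik {Adv,Det}; 5:gaidreix {Noun,Adv}; 6:rexsulm {Adv}; 7:thaask {Prep}; 8:laasnirp {Noun}; 9:thaask {Prep}.
Position 1: tagging it Adv would leave rule 2 unsatisfiable, so it must be Noun.
Position 4: tagging it Adv would leave rule 2 unsatisfiable, so it must be Det.
Position 5: tagging it Adv would leave rule 2 unsatisfiable, so it must be Noun.
The unique satisfying tagging is: Noun Verb Verb Det Noun Adv Prep Noun Prep.
Verifying each rule — rule 1 ✓; rule 2 ✓; rule 3 ✓; rule 4 ✓; rule 5 ✓.

Noun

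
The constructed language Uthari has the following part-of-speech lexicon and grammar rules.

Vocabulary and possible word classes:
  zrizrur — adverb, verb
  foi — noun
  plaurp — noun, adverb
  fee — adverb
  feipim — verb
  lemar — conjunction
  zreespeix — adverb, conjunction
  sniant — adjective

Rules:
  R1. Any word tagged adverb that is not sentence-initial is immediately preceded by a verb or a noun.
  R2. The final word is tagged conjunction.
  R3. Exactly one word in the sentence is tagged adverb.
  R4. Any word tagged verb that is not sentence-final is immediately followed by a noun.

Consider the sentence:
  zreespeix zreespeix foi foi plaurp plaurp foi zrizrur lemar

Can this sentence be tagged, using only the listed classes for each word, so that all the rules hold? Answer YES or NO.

Candidates per position — 1:zreespeix {adverb,conjunction}; 2:zreespeix {adverb,conjunction}; 3:foi {noun}; 4:foi {noun}; 5:plaurp {noun,adverb}; 6:plaurp {noun,adverb}; 7:foi {noun}; 8:zrizrur {adverb,verb}; 9:lemar {conjunction}.
One satisfying assignment: conjunction conjunction noun noun noun noun noun adverb conjunction.
Checking: rule 1 satisfied; rule 2 satisfied; rule 3 satisfied; rule 4 satisfied.

YES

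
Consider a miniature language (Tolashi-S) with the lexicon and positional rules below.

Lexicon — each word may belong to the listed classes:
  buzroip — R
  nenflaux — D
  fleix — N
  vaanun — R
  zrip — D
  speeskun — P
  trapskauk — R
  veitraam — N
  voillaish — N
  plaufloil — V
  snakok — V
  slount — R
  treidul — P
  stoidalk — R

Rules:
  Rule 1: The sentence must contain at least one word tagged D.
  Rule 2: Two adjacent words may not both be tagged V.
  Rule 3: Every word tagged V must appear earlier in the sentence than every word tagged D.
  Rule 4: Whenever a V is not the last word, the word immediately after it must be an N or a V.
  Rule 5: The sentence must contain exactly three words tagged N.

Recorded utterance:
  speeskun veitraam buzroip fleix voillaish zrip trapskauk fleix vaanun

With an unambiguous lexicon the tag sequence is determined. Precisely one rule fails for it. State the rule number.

Fixed tagging: P N R N N D R N R.
Rule check: R1 ok, R2 ok, R3 ok, R4 ok, R5 fails.
Only rule 5 fails.

5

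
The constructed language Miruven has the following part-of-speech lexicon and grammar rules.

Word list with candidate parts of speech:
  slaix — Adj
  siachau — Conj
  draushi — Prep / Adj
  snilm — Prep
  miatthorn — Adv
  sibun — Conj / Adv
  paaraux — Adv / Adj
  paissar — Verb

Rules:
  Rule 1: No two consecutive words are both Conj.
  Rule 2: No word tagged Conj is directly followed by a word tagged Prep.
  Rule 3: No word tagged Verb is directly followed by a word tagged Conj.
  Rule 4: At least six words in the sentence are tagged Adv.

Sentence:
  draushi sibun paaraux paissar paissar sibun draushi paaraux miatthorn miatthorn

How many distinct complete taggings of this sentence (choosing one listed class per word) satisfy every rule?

Candidates per position — 1:draushi {Prep,Adj}; 2:sibun {Conj,Adv}; 3:paaraux {Adv,Adj}; 4:paissar {Verb}; 5:paissar {Verb}; 6:sibun {Conj,Adv}; 7:draushi {Prep,Adj}; 8:paaraux {Adv,Adj}; 9:miatthorn {Adv}; 10:miatthorn {Adv}.
There are 64 candidate sequences in total.
The sequences that satisfy every rule: Prep Adv Adv Verb Verb Adv Prep Adv Adv Adv; Prep Adv Adv Verb Verb Adv Adj Adv Adv Adv; Adj Adv Adv Verb Verb Adv Prep Adv Adv Adv; Adj Adv Adv Verb Verb Adv Adj Adv Adv Adv.
Count = 4.

4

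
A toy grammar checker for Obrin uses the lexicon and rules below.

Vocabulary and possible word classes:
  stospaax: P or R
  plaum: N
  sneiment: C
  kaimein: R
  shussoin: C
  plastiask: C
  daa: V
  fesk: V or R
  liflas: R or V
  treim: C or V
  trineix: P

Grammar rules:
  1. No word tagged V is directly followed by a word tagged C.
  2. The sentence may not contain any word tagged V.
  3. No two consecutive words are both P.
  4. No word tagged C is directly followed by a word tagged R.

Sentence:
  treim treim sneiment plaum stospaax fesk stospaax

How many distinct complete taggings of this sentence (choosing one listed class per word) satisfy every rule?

4

Candidates per position — 1:treim {C,V}; 2:treim {C,V}; 3:sneiment {C}; 4:plaum {N}; 5:stospaax {P,R}; 6:fesk {V,R}; 7:stospaax {P,R}.
There are 32 candidate sequences in total.
The sequences that satisfy every rule: C C C N P R P; C C C N P R R; C C C N R R P; C C C N R R R.
Count = 4.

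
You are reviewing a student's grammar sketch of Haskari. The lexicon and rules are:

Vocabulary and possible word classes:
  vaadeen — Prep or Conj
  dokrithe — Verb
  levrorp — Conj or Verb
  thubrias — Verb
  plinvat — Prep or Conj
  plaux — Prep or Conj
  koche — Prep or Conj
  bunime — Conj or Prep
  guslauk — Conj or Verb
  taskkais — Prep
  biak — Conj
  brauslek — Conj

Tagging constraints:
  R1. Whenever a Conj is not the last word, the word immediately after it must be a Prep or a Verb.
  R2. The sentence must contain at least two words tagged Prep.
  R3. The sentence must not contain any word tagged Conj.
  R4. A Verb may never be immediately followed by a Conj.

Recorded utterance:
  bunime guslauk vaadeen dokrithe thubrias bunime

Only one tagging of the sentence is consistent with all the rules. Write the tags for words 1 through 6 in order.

Prep Verb Prep Verb Verb Prep

Candidates per position — 1:bunime {Conj,Prep}; 2:guslauk {Conj,Verb}; 3:vaadeen {Prep,Conj}; 4:dokrithe {Verb}; 5:thubrias {Verb}; 6:bunime {Conj,Prep}.
Word 1 cannot be Conj — rule 3 would then fail for every completion. It is Prep.
Word 2 cannot be Conj — rule 3 would then fail for every completion. It is Verb.
Word 3 cannot be Conj — rule 3 would then fail for every completion. It is Prep.
Word 6 cannot be Conj — rule 3 would then fail for every completion. It is Prep.
That leaves exactly one tagging: Prep Verb Prep Verb Verb Prep.
Check: rule 1 ✓; rule 2 ✓; rule 3 ✓; rule 4 ✓.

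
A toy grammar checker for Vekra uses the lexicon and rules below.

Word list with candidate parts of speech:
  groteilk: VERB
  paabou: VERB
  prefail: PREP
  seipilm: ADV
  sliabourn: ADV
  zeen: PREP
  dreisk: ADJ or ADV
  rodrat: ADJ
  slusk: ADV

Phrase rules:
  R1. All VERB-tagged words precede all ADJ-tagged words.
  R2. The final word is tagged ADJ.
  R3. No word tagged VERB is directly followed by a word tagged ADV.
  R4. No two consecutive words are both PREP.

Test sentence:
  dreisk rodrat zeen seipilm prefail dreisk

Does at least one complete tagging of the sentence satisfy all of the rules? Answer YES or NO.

YES

Candidates per position — 1:dreisk {ADJ,ADV}; 2:rodrat {ADJ}; 3:zeen {PREP}; 4:seipilm {ADV}; 5:prefail {PREP}; 6:dreisk {ADJ,ADV}.
One satisfying assignment: ADV ADJ PREP ADV PREP ADJ.
Check: rule 1 ok; rule 2 ok; rule 3 ok; rule 4 ok.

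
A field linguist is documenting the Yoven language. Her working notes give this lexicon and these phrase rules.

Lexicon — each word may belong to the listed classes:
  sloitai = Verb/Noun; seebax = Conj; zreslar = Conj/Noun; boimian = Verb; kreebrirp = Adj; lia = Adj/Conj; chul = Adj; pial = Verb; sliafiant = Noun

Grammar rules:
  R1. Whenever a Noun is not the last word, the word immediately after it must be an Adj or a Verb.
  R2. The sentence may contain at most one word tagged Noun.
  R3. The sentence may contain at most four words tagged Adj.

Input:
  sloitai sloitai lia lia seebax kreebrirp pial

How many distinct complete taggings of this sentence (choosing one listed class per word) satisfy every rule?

Candidates per position — 1:sloitai {Verb,Noun}; 2:sloitai {Verb,Noun}; 3:lia {Adj,Conj}; 4:lia {Adj,Conj}; 5:seebax {Conj}; 6:kreebrirp {Adj}; 7:pial {Verb}.
There are 16 candidate sequences in total.
Checking each against the rules leaves 10 sequences.
Count = 10.

10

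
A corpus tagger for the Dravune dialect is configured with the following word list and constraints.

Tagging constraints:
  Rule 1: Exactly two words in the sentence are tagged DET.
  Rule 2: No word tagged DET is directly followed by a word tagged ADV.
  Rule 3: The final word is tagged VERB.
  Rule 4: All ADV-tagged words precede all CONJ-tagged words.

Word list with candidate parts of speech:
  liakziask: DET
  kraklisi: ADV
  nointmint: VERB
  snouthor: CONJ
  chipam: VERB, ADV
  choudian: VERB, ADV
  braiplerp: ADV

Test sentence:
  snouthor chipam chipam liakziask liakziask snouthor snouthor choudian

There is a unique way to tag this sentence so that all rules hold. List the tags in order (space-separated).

CONJ VERB VERB DET DET CONJ CONJ VERB

Candidates per position — 1:snouthor {CONJ}; 2:chipam {VERB,ADV}; 3:chipam {VERB,ADV}; 4:liakziask {DET}; 5:liakziask {DET}; 6:snouthor {CONJ}; 7:snouthor {CONJ}; 8:choudian {VERB,ADV}.
At position 2, choosing ADV makes rule 4 impossible to satisfy; hence VERB.
At position 3, choosing ADV makes rule 4 impossible to satisfy; hence VERB.
At position 8, choosing ADV makes rule 3 impossible to satisfy; hence VERB.
The only consistent sequence is: CONJ VERB VERB DET DET CONJ CONJ VERB.
Verifying each rule — rule 1 holds; rule 2 holds; rule 3 holds; rule 4 holds.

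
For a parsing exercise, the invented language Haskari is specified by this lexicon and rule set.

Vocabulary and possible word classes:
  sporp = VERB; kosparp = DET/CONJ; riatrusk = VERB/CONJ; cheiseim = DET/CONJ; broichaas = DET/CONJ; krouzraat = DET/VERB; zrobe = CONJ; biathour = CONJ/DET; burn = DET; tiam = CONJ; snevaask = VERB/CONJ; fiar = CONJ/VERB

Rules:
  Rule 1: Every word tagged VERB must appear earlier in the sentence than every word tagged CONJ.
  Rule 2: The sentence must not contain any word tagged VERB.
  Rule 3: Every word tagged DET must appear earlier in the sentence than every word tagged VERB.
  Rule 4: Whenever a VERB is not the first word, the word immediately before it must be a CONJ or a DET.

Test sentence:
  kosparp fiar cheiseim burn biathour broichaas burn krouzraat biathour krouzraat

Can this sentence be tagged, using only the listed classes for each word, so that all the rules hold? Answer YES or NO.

Candidates per position — 1:kosparp {DET,CONJ}; 2:fiar {CONJ,VERB}; 3:cheiseim {DET,CONJ}; 4:burn {DET}; 5:biathour {CONJ,DET}; 6:broichaas {DET,CONJ}; 7:burn {DET}; 8:krouzraat {DET,VERB}; 9:biathour {CONJ,DET}; 10:krouzraat {DET,VERB}.
One satisfying assignment: DET CONJ DET DET CONJ DET DET DET CONJ DET.
Checking: rule 1 satisfied; rule 2 satisfied; rule 3 satisfied; rule 4 satisfied.

YES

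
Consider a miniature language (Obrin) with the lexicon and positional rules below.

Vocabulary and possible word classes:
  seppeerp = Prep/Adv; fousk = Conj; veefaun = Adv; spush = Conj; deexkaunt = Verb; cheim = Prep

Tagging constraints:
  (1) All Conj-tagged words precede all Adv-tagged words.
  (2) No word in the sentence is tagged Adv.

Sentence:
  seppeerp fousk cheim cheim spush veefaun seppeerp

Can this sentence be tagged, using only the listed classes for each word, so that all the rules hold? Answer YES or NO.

NO

Candidates per position — 1:seppeerp {Prep,Adv}; 2:fousk {Conj}; 3:cheim {Prep}; 4:cheim {Prep}; 5:spush {Conj}; 6:veefaun {Adv}; 7:seppeerp {Prep,Adv}.
Rule 2 cannot be satisfied by any choice of tags from the lexicon.
So there is no consistent tagging.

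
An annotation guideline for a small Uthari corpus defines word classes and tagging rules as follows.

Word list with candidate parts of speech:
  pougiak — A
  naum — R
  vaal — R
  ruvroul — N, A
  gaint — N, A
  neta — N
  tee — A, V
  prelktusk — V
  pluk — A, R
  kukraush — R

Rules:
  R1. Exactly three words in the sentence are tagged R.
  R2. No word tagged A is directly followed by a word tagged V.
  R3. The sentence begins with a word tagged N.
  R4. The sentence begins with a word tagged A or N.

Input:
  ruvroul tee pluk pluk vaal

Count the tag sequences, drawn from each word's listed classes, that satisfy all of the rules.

2

Candidates per position — 1:ruvroul {N,A}; 2:tee {A,V}; 3:pluk {A,R}; 4:pluk {A,R}; 5:vaal {R}.
There are 16 candidate sequences in total.
The sequences that satisfy every rule: N A R R R; N V R R R.
Count = 2.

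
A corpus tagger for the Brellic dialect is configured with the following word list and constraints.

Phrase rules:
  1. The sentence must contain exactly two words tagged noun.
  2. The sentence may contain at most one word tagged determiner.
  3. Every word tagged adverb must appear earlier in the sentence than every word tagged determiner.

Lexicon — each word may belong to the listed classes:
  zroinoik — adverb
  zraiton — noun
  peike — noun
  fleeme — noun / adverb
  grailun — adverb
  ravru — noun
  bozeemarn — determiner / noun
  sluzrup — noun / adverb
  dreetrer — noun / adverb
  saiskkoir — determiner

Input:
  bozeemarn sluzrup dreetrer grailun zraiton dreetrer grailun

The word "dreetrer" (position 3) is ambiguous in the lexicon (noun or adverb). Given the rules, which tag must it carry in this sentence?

Candidates per position — 1:bozeemarn {determiner,noun}; 2:sluzrup {noun,adverb}; 3:dreetrer {noun,adverb}; 4:grailun {adverb}; 5:zraiton {noun}; 6:dreetrer {noun,adverb}; 7:grailun {adverb}.
Word 1 cannot be determiner — rule 3 would then fail for every completion. It is noun.
Word 2 cannot be noun — rule 1 would then fail for every completion. It is adverb.
Word 3 cannot be noun — rule 1 would then fail for every completion. It is adverb.
Word 6 cannot be noun — rule 1 would then fail for every completion. It is adverb.
So the tagging must be: noun adverb adverb adverb noun adverb adverb.
Rule-by-rule: rule 1 holds; rule 2 holds; rule 3 holds.

adverb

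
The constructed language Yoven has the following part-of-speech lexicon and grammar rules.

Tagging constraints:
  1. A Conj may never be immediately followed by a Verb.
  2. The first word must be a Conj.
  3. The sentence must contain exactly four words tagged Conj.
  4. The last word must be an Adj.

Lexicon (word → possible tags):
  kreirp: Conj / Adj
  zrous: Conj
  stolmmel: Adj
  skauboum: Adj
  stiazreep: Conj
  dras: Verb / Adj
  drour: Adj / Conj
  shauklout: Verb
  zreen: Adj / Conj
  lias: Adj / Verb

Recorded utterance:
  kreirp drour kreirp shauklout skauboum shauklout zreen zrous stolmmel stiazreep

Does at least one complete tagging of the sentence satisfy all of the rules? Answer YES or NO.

NO

Candidates per position — 1:kreirp {Conj,Adj}; 2:drour {Adj,Conj}; 3:kreirp {Conj,Adj}; 4:shauklout {Verb}; 5:skauboum {Adj}; 6:shauklout {Verb}; 7:zreen {Adj,Conj}; 8:zrous {Conj}; 9:stolmmel {Adj}; 10:stiazreep {Conj}.
Rule 4 cannot be satisfied by any choice of tags from the lexicon.
So there is no consistent tagging.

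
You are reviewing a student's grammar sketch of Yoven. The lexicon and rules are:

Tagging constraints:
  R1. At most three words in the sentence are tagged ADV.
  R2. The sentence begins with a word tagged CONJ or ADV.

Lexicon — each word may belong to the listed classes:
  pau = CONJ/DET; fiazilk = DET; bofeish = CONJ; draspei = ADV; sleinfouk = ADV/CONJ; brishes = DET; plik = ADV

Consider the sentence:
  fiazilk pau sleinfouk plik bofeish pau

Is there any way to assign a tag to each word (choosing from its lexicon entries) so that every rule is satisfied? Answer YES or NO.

Candidates per position — 1:fiazilk {DET}; 2:pau {CONJ,DET}; 3:sleinfouk {ADV,CONJ}; 4:plik {ADV}; 5:bofeish {CONJ}; 6:pau {CONJ,DET}.
Rule 2 cannot be satisfied by any choice of tags from the lexicon.
So there is no consistent tagging.

NO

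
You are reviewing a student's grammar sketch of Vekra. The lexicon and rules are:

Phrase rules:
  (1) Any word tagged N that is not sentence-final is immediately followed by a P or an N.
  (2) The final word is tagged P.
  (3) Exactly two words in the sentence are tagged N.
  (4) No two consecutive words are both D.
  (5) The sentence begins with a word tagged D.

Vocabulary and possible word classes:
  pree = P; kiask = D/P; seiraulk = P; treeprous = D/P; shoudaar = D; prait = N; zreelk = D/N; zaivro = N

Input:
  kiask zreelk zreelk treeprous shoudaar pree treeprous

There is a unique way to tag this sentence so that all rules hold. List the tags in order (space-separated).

D N N P D P P

Candidates per position — 1:kiask {D,P}; 2:zreelk {D,N}; 3:zreelk {D,N}; 4:treeprous {D,P}; 5:shoudaar {D}; 6:pree {P}; 7:treeprous {D,P}.
Position 1: tagging it P would leave rule 5 unsatisfiable, so it must be D.
Position 2: tagging it D would leave rule 3 unsatisfiable, so it must be N.
Position 3: tagging it D would leave rule 1 unsatisfiable, so it must be N.
Position 4: tagging it D would leave rule 1 unsatisfiable, so it must be P.
Position 7: tagging it D would leave rule 2 unsatisfiable, so it must be P.
That leaves exactly one tagging: D N N P D P P.
Check: rule 1 ok; rule 2 ok; rule 3 ok; rule 4 ok; rule 5 ok.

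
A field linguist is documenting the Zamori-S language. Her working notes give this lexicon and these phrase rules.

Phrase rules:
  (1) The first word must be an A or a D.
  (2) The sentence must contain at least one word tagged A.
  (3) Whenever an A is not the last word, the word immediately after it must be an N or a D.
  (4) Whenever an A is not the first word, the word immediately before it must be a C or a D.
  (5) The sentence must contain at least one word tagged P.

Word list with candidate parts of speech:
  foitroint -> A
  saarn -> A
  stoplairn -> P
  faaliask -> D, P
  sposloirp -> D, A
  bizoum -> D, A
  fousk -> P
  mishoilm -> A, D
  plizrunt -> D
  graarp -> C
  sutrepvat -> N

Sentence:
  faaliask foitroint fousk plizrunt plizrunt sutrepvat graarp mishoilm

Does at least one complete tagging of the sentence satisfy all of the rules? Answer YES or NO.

Candidates per position — 1:faaliask {D,P}; 2:foitroint {A}; 3:fousk {P}; 4:plizrunt {D}; 5:plizrunt {D}; 6:sutrepvat {N}; 7:graarp {C}; 8:mishoilm {A,D}.
Rule 3 cannot be satisfied by any choice of tags from the lexicon.
So there is no consistent tagging.

NO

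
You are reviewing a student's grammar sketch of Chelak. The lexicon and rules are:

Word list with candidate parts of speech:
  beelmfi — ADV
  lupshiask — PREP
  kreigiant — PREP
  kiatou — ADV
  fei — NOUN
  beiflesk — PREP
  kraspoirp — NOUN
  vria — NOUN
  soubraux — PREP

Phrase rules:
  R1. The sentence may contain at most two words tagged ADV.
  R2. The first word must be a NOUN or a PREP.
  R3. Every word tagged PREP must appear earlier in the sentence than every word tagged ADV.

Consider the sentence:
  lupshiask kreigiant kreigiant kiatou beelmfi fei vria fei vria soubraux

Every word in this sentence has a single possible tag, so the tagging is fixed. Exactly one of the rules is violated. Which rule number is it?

3

Fixed tagging: PREP PREP PREP ADV ADV NOUN NOUN NOUN NOUN PREP.
Applying the rules: R1 ok, R2 ok, R3 fails.
Only rule 3 fails.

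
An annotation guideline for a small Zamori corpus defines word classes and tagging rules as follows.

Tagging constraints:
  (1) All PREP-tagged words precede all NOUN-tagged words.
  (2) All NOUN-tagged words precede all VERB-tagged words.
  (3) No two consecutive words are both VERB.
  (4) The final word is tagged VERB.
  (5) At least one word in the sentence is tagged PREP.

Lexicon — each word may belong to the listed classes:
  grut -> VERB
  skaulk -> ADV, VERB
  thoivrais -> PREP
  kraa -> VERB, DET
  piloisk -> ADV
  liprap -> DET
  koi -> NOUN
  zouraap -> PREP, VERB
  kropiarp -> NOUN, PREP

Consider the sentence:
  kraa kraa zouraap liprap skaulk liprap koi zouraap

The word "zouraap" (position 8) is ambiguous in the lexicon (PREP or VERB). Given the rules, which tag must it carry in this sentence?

Candidates per position — 1:kraa {VERB,DET}; 2:kraa {VERB,DET}; 3:zouraap {PREP,VERB}; 4:liprap {DET}; 5:skaulk {ADV,VERB}; 6:liprap {DET}; 7:koi {NOUN}; 8:zouraap {PREP,VERB}.
Position 1: tagging it VERB would leave rule 2 unsatisfiable, so it must be DET.
Position 2: tagging it VERB would leave rule 2 unsatisfiable, so it must be DET.
Position 3: tagging it VERB would leave rule 2 unsatisfiable, so it must be PREP.
Position 5: tagging it VERB would leave rule 2 unsatisfiable, so it must be ADV.
Position 8: tagging it PREP would leave rule 1 unsatisfiable, so it must be VERB.
That leaves exactly one tagging: DET DET PREP DET ADV DET NOUN VERB.
Verifying each rule — rule 1 satisfied; rule 2 satisfied; rule 3 satisfied; rule 4 satisfied; rule 5 satisfied.

VERB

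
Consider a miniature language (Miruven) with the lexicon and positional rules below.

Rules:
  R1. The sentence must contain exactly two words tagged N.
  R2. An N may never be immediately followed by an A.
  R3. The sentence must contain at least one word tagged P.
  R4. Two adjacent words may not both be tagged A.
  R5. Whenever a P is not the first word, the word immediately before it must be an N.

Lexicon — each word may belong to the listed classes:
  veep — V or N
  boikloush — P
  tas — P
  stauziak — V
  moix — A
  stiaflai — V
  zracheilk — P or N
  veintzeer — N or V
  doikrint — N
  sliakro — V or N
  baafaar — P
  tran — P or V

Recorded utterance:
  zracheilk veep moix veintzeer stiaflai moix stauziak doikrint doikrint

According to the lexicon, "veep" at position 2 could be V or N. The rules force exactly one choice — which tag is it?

Candidates per position — 1:zracheilk {P,N}; 2:veep {V,N}; 3:moix {A}; 4:veintzeer {N,V}; 5:stiaflai {V}; 6:moix {A}; 7:stauziak {V}; 8:doikrint {N}; 9:doikrint {N}.
If word 1 were N, no tagging could satisfy rule 1; so word 1 is P.
If word 2 were N, no tagging could satisfy rule 1; so word 2 is V.
If word 4 were N, no tagging could satisfy rule 1; so word 4 is V.
The unique satisfying tagging is: P V A V V A V N N.
Checking: rule 1 holds; rule 2 holds; rule 3 holds; rule 4 holds; rule 5 holds.

V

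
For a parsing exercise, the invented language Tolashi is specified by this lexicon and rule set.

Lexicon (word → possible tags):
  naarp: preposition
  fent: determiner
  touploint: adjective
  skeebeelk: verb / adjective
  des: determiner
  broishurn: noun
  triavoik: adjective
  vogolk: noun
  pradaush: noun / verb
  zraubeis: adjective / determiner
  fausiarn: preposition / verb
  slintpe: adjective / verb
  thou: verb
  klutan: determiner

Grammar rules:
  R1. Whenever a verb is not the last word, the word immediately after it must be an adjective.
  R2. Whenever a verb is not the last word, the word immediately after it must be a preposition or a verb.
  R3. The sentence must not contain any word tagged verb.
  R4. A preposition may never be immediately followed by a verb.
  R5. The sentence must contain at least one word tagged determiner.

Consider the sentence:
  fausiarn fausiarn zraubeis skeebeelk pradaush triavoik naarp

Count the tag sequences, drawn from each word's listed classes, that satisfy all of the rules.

1

Candidates per position — 1:fausiarn {preposition,verb}; 2:fausiarn {preposition,verb}; 3:zraubeis {adjective,determiner}; 4:skeebeelk {verb,adjective}; 5:pradaush {noun,verb}; 6:triavoik {adjective}; 7:naarp {preposition}.
There are 32 candidate sequences in total.
The sequences that satisfy every rule: preposition preposition determiner adjective noun adjective preposition.
Count = 1.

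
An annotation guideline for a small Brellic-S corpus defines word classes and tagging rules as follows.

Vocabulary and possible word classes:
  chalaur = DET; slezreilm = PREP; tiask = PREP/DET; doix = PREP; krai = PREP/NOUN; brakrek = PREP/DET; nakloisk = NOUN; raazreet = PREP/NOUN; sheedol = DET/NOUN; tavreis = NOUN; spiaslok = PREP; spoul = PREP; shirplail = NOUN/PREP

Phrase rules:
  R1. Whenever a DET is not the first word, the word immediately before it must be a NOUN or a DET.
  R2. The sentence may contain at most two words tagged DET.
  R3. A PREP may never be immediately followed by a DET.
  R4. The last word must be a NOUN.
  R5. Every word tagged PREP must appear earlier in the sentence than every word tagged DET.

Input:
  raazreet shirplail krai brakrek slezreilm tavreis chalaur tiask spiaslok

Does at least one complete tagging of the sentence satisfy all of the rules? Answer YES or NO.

Candidates per position — 1:raazreet {PREP,NOUN}; 2:shirplail {NOUN,PREP}; 3:krai {PREP,NOUN}; 4:brakrek {PREP,DET}; 5:slezreilm {PREP}; 6:tavreis {NOUN}; 7:chalaur {DET}; 8:tiask {PREP,DET}; 9:spiaslok {PREP}.
Rule 4 cannot be satisfied by any choice of tags from the lexicon.
So there is no consistent tagging.

NO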